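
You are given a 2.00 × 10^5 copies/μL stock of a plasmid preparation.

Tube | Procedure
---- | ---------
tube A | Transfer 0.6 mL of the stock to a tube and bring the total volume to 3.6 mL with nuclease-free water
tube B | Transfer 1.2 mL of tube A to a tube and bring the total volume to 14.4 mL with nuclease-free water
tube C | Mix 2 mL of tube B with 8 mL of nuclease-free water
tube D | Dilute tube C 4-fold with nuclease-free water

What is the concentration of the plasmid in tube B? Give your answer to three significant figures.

Step 1: 0.6 mL brought to 3.6 mL → factor 3.6/0.6 = 6
Step 2: 1.2 mL brought to 14.4 mL → factor 14.4/1.2 = 12
Dilution factor through tube B = 6 × 12 = 72
[tube B] = 2.00 × 10^5 copies/μL / 72 = 2.78 × 10^3 copies/μL

2.78 × 10^3 copies/μL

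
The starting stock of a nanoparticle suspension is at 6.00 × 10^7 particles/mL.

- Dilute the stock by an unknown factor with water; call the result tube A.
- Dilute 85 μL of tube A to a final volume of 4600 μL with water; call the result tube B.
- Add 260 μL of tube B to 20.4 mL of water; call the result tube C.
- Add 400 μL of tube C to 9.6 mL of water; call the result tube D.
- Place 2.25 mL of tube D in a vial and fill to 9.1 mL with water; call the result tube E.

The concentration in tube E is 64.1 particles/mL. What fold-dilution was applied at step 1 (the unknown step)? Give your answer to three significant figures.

2.15-fold

Step 1: unknown factor x
Step 2: 85 μL brought to 4600 μL → factor 4600/85 = 54.118
Step 3: 260 μL + 20.4 mL = 20660 μL total → factor 20660/260 = 79.462
Step 4: 400 μL + 9.6 mL = 10000 μL total → factor 10000/400 = 25
Step 5: 2.25 mL brought to 9.1 mL → factor 9.1/2.25 = 4.0444
Product of known-step factors = 4.3481 × 10^5
Overall factor = 6.00 × 10^7 particles/mL / (64.1 particles/mL) = 9.3604 × 10^5
x = 9.3604 × 10^5 / 4.3481 × 10^5 = 2.15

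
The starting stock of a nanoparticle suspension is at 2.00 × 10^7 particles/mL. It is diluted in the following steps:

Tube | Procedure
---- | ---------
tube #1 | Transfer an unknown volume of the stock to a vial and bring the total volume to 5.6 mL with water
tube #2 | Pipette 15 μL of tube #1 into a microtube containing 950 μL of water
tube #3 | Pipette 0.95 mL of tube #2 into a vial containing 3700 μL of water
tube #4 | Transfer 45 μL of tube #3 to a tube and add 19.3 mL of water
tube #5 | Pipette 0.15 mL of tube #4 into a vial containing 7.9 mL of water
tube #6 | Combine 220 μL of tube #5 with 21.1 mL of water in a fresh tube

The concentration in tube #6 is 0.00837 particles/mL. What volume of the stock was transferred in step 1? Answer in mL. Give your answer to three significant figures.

1.65 mL

Step 1: v brought to 5.6 mL → factor = 5.6 mL/v
Step 2: 15 μL + 950 μL = 965 μL total → factor 965/15 = 64.333
Step 3: 0.95 mL + 3700 μL = 4.65 mL total → factor 4.65/0.95 = 4.8947
Step 4: 45 μL + 19.3 mL = 19345 μL total → factor 19345/45 = 429.89
Step 5: 0.15 mL + 7.9 mL = 8.05 mL total → factor 8.05/0.15 = 53.667
Step 6: 220 μL + 21.1 mL = 21320 μL total → factor 21320/220 = 96.909
Product of known-step factors = 7.0403 × 10^8
Overall factor = 2.00 × 10^7 particles/mL / (0.00837 particles/mL) = 2.3895 × 10^9
Step-1 factor = 2.3895 × 10^9 / 7.0403 × 10^8 = 3.394
v = 5.6 mL / 3.394 = 1.65 mL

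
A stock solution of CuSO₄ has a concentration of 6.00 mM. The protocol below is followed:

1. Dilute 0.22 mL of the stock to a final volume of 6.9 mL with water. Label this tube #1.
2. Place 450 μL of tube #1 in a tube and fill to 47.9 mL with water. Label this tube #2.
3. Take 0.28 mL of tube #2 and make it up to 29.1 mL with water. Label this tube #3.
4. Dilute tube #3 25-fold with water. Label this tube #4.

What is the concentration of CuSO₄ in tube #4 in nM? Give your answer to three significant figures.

Step 1: 0.22 mL brought to 6.9 mL → factor 6.9/0.22 = 31.364
Step 2: 450 μL brought to 47.9 mL → factor 47900/450 = 106.44
Step 3: 0.28 mL brought to 29.1 mL → factor 29.1/0.28 = 103.93
Step 4: 25-fold → factor 25
Overall dilution factor = 31.364 × 106.44 × 103.93 × 25 = 8.6741 × 10^6
Final = 6.00 mM / 8.6741 × 10^6 = 6.917 × 10^-7 mM = 0.692 nM

0.692 nM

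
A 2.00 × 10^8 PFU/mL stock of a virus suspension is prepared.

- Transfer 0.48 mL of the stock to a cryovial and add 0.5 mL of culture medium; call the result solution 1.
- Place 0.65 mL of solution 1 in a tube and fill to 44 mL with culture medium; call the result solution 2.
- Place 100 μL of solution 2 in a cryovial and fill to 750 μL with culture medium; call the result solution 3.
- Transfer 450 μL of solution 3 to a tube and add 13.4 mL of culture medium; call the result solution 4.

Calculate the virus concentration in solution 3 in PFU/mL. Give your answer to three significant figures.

Step 1: 0.48 mL + 0.5 mL = 0.98 mL total → factor 0.98/0.48 = 2.0417
Step 2: 0.65 mL brought to 44 mL → factor 44/0.65 = 67.692
Step 3: 100 μL brought to 750 μL → factor 750/100 = 7.5
Dilution factor through solution 3 = 2.0417 × 67.692 × 7.5 = 1036.5
[solution 3] = 2.00 × 10^8 PFU/mL / 1036.5 = 1.93 × 10^5 PFU/mL

1.93 × 10^5 PFU/mL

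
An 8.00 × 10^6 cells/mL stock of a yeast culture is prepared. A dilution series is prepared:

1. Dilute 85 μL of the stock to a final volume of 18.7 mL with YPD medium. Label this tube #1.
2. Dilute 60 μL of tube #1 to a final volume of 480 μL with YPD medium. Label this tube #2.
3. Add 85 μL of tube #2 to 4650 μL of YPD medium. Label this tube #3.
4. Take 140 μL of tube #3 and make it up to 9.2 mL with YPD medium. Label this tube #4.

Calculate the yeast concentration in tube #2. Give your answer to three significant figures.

4.55 × 10^3 cells/mL

Step 1: 85 μL brought to 18.7 mL → factor 18700/85 = 220
Step 2: 60 μL brought to 480 μL → factor 480/60 = 8
Dilution factor through tube #2 = 220 × 8 = 1760
[tube #2] = 8.00 × 10^6 cells/mL / 1760 = 4.55 × 10^3 cells/mL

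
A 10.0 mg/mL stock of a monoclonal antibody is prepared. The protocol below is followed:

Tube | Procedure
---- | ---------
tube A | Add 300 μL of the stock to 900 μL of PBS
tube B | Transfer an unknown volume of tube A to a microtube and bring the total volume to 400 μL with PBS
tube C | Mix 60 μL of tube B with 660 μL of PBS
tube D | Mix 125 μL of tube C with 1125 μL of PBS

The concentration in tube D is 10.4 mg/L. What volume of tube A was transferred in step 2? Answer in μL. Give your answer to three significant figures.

200 μL

Step 1: 300 μL + 900 μL = 1200 μL total → factor 1200/300 = 4
Step 2: v brought to 400 μL → factor = 400 μL/v
Step 3: 60 μL + 660 μL = 720 μL total → factor 720/60 = 12
Step 4: 125 μL + 1125 μL = 1250 μL total → factor 1250/125 = 10
Product of known-step factors = 480
Overall factor = 10.0 mg/mL / (10.4 mg/L) = 961.54
Step-2 factor = 961.54 / 480 = 2.0032
v = 400 μL / 2.0032 = 200 μL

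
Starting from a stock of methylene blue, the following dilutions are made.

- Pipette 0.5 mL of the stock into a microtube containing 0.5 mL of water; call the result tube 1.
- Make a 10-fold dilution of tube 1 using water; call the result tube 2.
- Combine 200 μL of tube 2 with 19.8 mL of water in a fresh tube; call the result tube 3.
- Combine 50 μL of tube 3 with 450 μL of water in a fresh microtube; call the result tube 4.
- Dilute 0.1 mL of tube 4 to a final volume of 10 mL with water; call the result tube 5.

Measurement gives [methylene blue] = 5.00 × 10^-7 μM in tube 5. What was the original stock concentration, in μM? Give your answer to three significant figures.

Step 1: 0.5 mL + 0.5 mL = 1 mL total → factor 1/0.5 = 2
Step 2: 10-fold → factor 10
Step 3: 200 μL + 19.8 mL = 20000 μL total → factor 20000/200 = 100
Step 4: 50 μL + 450 μL = 500 μL total → factor 500/50 = 10
Step 5: 0.1 mL brought to 10 mL → factor 10/0.1 = 100
Overall dilution factor = 2 × 10 × 100 × 10 × 100 = 2 × 10^6
Stock = 5.00 × 10^-7 μM × 2 × 10^6 = 1.00 μM

1.00 μM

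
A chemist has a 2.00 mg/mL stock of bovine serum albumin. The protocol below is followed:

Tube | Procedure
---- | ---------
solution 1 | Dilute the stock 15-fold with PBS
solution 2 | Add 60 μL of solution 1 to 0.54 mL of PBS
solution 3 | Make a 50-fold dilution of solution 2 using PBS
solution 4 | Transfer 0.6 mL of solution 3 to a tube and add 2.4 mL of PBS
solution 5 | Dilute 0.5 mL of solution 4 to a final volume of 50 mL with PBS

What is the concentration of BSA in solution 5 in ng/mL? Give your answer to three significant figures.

Step 1: 15-fold → factor 15
Step 2: 60 μL + 0.54 mL = 600 μL total → factor 600/60 = 10
Step 3: 50-fold → factor 50
Step 4: 0.6 mL + 2.4 mL = 3 mL total → factor 3/0.6 = 5
Step 5: 0.5 mL brought to 50 mL → factor 50/0.5 = 100
Overall dilution factor = 15 × 10 × 50 × 5 × 100 = 3.75 × 10^6
Final = 2.00 mg/mL / 3.75 × 10^6 = 5.333 × 10^-7 mg/mL = 0.533 ng/mL

0.533 ng/mL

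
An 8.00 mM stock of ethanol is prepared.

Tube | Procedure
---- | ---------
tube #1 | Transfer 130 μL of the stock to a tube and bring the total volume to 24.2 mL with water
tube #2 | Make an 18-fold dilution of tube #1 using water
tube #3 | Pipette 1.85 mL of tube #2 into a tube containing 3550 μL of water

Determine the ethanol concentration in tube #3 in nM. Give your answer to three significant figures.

818 nM

Step 1: 130 μL brought to 24.2 mL → factor 24200/130 = 186.15
Step 2: 18-fold → factor 18
Step 3: 1.85 mL + 3550 μL = 5.4 mL total → factor 5.4/1.85 = 2.9189
Overall dilution factor = 186.15 × 18 × 2.9189 = 9780.6
Final = 8.00 mM / 9780.6 = 0.0008179 mM = 818 nM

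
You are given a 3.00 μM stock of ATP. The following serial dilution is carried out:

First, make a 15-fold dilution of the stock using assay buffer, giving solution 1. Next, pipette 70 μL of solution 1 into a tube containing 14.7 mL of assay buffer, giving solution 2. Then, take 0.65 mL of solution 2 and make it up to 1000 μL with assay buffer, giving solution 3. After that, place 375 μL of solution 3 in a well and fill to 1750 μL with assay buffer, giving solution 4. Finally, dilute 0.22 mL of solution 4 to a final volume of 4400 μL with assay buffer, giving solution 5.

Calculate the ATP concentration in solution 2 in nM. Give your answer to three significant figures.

0.948 nM

Step 1: 15-fold → factor 15
Step 2: 70 μL + 14.7 mL = 14770 μL total → factor 14770/70 = 211
Dilution factor through solution 2 = 15 × 211 = 3165
[solution 2] = 3.00 μM / 3165 = 0.0009479 μM = 0.948 nM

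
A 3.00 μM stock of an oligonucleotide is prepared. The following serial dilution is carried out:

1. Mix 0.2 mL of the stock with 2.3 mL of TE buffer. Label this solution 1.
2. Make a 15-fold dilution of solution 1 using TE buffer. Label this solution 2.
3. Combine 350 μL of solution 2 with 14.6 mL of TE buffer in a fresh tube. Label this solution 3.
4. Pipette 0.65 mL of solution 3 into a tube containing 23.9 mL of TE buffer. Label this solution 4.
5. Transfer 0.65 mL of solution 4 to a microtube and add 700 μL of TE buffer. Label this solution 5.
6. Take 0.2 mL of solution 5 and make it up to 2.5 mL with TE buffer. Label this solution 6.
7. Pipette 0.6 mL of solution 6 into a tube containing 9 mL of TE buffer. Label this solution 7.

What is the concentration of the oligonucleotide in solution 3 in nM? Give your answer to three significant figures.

Step 1: 0.2 mL + 2.3 mL = 2.5 mL total → factor 2.5/0.2 = 12.5
Step 2: 15-fold → factor 15
Step 3: 350 μL + 14.6 mL = 14950 μL total → factor 14950/350 = 42.714
Dilution factor through solution 3 = 12.5 × 15 × 42.714 = 8008.9
[solution 3] = 3.00 μM / 8008.9 = 0.0003746 μM = 0.375 nM

0.375 nM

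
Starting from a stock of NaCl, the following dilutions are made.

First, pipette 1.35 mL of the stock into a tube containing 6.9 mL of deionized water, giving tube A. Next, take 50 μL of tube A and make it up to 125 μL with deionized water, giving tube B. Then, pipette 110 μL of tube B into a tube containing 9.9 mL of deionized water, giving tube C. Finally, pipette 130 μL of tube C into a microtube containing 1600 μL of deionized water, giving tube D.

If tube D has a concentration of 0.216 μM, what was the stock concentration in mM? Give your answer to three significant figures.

Step 1: 1.35 mL + 6.9 mL = 8.25 mL total → factor 8.25/1.35 = 6.1111
Step 2: 50 μL brought to 125 μL → factor 125/50 = 2.5
Step 3: 110 μL + 9.9 mL = 10010 μL total → factor 10010/110 = 91
Step 4: 130 μL + 1600 μL = 1730 μL total → factor 1730/130 = 13.308
Overall dilution factor = 6.1111 × 2.5 × 91 × 13.308 = 18501
Stock = 0.216 μM × 18501 = 3996 μM = 4.00 mM

4.00 mM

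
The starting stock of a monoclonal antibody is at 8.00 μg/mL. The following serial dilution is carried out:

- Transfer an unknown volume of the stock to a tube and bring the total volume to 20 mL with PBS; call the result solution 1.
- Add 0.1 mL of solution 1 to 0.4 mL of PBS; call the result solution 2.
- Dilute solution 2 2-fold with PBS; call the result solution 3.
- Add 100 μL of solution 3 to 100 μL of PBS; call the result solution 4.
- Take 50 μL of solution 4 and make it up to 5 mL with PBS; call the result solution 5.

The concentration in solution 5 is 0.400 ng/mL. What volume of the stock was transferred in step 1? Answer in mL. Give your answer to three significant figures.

2.00 mL

Step 1: v brought to 20 mL → factor = 20 mL/v
Step 2: 0.1 mL + 0.4 mL = 0.5 mL total → factor 0.5/0.1 = 5
Step 3: 2-fold → factor 2
Step 4: 100 μL + 100 μL = 200 μL total → factor 200/100 = 2
Step 5: 50 μL brought to 5 mL → factor 5000/50 = 100
Product of known-step factors = 2000
Overall factor = 8.00 μg/mL / (0.400 ng/mL) = 20000
Step-1 factor = 20000 / 2000 = 10
v = 20 mL / 10 = 2.00 mL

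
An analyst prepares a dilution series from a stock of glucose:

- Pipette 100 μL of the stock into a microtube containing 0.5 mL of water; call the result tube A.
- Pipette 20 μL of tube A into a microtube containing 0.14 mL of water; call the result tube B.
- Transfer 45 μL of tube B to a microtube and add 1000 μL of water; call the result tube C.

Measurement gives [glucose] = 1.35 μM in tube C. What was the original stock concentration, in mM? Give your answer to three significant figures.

1.50 mM

Step 1: 100 μL + 0.5 mL = 600 μL total → factor 600/100 = 6
Step 2: 20 μL + 0.14 mL = 160 μL total → factor 160/20 = 8
Step 3: 45 μL + 1000 μL = 1045 μL total → factor 1045/45 = 23.222
Overall dilution factor = 6 × 8 × 23.222 = 1114.7
Stock = 1.35 μM × 1114.7 = 1505 μM = 1.50 mM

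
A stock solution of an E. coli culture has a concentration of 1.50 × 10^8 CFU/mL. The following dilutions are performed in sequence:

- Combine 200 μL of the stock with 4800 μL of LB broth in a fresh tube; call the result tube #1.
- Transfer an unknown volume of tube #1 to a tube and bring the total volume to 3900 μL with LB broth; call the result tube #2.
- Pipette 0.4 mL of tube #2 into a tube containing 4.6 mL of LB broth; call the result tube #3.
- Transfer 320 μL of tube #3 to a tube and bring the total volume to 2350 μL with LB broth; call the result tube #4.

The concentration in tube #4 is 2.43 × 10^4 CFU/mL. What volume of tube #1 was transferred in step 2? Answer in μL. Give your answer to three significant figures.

1.45 × 10^3 μL

Step 1: 200 μL + 4800 μL = 5000 μL total → factor 5000/200 = 25
Step 2: v brought to 3900 μL → factor = 3900 μL/v
Step 3: 0.4 mL + 4.6 mL = 5 mL total → factor 5/0.4 = 12.5
Step 4: 320 μL brought to 2350 μL → factor 2350/320 = 7.3438
Product of known-step factors = 2294.9
Overall factor = 1.50 × 10^8 CFU/mL / (2.43 × 10^4 CFU/mL) = 6172.8
Step-2 factor = 6172.8 / 2294.9 = 2.6898
v = 3900 μL / 2.6898 = 1.45 × 10^3 μL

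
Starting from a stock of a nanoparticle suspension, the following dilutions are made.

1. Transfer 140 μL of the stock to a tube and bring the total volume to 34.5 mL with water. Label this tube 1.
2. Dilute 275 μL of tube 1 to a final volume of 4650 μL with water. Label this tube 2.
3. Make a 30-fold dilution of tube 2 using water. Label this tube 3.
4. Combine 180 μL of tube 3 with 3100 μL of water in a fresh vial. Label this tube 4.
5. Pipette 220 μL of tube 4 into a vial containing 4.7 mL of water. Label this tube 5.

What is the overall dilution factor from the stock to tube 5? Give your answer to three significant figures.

5.09 × 10^7

Step 1: 140 μL brought to 34.5 mL → factor 34500/140 = 246.43
Step 2: 275 μL brought to 4650 μL → factor 4650/275 = 16.909
Step 3: 30-fold → factor 30
Step 4: 180 μL + 3100 μL = 3280 μL total → factor 3280/180 = 18.222
Step 5: 220 μL + 4.7 mL = 4920 μL total → factor 4920/220 = 22.364
Overall dilution factor = 246.43 × 16.909 × 30 × 18.222 × 22.364 = 5.0942 × 10^7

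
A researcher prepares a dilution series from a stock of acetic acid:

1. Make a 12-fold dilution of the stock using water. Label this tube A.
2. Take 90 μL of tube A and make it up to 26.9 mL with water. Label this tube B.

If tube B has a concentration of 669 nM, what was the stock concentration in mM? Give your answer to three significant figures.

Step 1: 12-fold → factor 12
Step 2: 90 μL brought to 26.9 mL → factor 26900/90 = 298.89
Overall dilution factor = 12 × 298.89 = 3586.7
Stock = 669 nM × 3586.7 = 2.399 × 10^6 nM = 2.40 mM

2.40 mM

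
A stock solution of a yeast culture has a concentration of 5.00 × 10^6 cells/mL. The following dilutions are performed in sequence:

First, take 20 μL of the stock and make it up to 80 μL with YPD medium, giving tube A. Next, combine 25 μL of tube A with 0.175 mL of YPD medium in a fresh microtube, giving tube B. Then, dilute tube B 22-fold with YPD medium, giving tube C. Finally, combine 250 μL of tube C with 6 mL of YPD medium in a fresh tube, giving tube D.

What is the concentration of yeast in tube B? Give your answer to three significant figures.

1.56 × 10^5 cells/mL

Step 1: 20 μL brought to 80 μL → factor 80/20 = 4
Step 2: 25 μL + 0.175 mL = 200 μL total → factor 200/25 = 8
Dilution factor through tube B = 4 × 8 = 32
[tube B] = 5.00 × 10^6 cells/mL / 32 = 1.56 × 10^5 cells/mL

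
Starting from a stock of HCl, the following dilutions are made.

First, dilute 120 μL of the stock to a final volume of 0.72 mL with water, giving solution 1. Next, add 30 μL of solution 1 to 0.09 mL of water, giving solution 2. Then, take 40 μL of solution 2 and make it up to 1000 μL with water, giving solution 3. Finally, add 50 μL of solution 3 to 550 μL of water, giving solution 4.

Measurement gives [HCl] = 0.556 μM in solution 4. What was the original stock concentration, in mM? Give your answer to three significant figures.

4.00 mM

Step 1: 120 μL brought to 0.72 mL → factor 720/120 = 6
Step 2: 30 μL + 0.09 mL = 120 μL total → factor 120/30 = 4
Step 3: 40 μL brought to 1000 μL → factor 1000/40 = 25
Step 4: 50 μL + 550 μL = 600 μL total → factor 600/50 = 12
Overall dilution factor = 6 × 4 × 25 × 12 = 7200
Stock = 0.556 μM × 7200 = 4003 μM = 4.00 mM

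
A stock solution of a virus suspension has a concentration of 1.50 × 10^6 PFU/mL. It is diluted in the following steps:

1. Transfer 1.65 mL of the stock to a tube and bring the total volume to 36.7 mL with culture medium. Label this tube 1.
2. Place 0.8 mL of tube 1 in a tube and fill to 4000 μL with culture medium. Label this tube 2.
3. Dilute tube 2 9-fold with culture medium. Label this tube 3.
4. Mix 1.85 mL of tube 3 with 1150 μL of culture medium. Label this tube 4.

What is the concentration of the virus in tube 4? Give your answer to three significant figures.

924 PFU/mL

Step 1: 1.65 mL brought to 36.7 mL → factor 36.7/1.65 = 22.242
Step 2: 0.8 mL brought to 4000 μL → factor 4/0.8 = 5
Step 3: 9-fold → factor 9
Step 4: 1.85 mL + 1150 μL = 3 mL total → factor 3/1.85 = 1.6216
Overall dilution factor = 22.242 × 5 × 9 × 1.6216 = 1623.1
Final = 1.50 × 10^6 PFU/mL / 1623.1 = 924 PFU/mL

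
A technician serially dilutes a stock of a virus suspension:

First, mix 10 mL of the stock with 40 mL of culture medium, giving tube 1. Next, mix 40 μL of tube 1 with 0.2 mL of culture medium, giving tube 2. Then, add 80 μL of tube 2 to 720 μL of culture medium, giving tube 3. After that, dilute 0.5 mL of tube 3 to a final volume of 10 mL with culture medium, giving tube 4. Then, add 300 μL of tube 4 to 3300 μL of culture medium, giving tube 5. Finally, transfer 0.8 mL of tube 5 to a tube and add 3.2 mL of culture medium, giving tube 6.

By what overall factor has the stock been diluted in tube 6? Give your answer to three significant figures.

Step 1: 10 mL + 40 mL = 50 mL total → factor 50/10 = 5
Step 2: 40 μL + 0.2 mL = 240 μL total → factor 240/40 = 6
Step 3: 80 μL + 720 μL = 800 μL total → factor 800/80 = 10
Step 4: 0.5 mL brought to 10 mL → factor 10/0.5 = 20
Step 5: 300 μL + 3300 μL = 3600 μL total → factor 3600/300 = 12
Step 6: 0.8 mL + 3.2 mL = 4 mL total → factor 4/0.8 = 5
Overall dilution factor = 5 × 6 × 10 × 20 × 12 × 5 = 3.6 × 10^5

3.60 × 10^5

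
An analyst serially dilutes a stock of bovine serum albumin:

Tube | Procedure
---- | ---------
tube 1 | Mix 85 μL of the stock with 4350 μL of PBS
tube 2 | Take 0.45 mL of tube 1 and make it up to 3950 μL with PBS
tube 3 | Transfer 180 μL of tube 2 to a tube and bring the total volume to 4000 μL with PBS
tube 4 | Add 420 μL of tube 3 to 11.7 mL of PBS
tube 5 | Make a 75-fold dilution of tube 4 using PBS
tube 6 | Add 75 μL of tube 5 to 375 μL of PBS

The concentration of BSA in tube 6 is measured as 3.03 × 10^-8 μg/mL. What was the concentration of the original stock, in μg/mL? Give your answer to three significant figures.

4.00 μg/mL

Step 1: 85 μL + 4350 μL = 4435 μL total → factor 4435/85 = 52.176
Step 2: 0.45 mL brought to 3950 μL → factor 3.95/0.45 = 8.7778
Step 3: 180 μL brought to 4000 μL → factor 4000/180 = 22.222
Step 4: 420 μL + 11.7 mL = 12120 μL total → factor 12120/420 = 28.857
Step 5: 75-fold → factor 75
Step 6: 75 μL + 375 μL = 450 μL total → factor 450/75 = 6
Overall dilution factor = 52.176 × 8.7778 × 22.222 × 28.857 × 75 × 6 = 1.3216 × 10^8
Stock = 3.03 × 10^-8 μg/mL × 1.3216 × 10^8 = 4.00 μg/mL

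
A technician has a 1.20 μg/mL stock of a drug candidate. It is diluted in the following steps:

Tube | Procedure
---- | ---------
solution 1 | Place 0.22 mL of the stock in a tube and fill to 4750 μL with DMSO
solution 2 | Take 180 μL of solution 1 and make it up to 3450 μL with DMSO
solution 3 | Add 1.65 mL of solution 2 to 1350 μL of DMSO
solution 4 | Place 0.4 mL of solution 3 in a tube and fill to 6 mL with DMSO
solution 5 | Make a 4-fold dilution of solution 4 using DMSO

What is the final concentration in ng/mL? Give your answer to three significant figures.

0.0266 ng/mL

Step 1: 0.22 mL brought to 4750 μL → factor 4.75/0.22 = 21.591
Step 2: 180 μL brought to 3450 μL → factor 3450/180 = 19.167
Step 3: 1.65 mL + 1350 μL = 3 mL total → factor 3/1.65 = 1.8182
Step 4: 0.4 mL brought to 6 mL → factor 6/0.4 = 15
Step 5: 4-fold → factor 4
Overall dilution factor = 21.591 × 19.167 × 1.8182 × 15 × 4 = 45145
Final = 1.20 μg/mL / 45145 = 2.658 × 10^-5 μg/mL = 0.0266 ng/mL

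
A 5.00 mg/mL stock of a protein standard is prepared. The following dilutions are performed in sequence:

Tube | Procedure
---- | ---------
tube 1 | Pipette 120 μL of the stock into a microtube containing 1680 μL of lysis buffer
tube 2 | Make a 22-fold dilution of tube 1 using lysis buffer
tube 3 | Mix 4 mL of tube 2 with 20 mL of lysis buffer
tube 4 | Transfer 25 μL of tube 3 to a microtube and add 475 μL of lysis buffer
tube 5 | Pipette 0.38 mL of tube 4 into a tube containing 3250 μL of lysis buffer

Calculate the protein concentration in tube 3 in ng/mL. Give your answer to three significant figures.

2.53 × 10^3 ng/mL

Step 1: 120 μL + 1680 μL = 1800 μL total → factor 1800/120 = 15
Step 2: 22-fold → factor 22
Step 3: 4 mL + 20 mL = 24 mL total → factor 24/4 = 6
Dilution factor through tube 3 = 15 × 22 × 6 = 1980
[tube 3] = 5.00 mg/mL / 1980 = 0.002525 mg/mL = 2.53 × 10^3 ng/mL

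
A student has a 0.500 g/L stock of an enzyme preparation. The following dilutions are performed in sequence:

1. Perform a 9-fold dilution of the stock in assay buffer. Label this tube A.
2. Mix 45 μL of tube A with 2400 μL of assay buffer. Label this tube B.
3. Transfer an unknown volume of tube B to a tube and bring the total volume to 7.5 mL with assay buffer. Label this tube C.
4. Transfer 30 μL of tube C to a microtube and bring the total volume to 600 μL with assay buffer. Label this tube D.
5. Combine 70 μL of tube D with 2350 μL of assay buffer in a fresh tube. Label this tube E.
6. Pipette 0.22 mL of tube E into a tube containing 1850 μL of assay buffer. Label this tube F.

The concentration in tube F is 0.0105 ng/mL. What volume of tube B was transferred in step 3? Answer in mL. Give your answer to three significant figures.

0.501 mL

Step 1: 9-fold → factor 9
Step 2: 45 μL + 2400 μL = 2445 μL total → factor 2445/45 = 54.333
Step 3: v brought to 7.5 mL → factor = 7.5 mL/v
Step 4: 30 μL brought to 600 μL → factor 600/30 = 20
Step 5: 70 μL + 2350 μL = 2420 μL total → factor 2420/70 = 34.571
Step 6: 0.22 mL + 1850 μL = 2.07 mL total → factor 2.07/0.22 = 9.4091
Product of known-step factors = 3.1813 × 10^6
Overall factor = 0.500 g/L / (0.0105 ng/mL) = 4.7619 × 10^7
Step-3 factor = 4.7619 × 10^7 / 3.1813 × 10^6 = 14.968
v = 7.5 mL / 14.968 = 0.501 mL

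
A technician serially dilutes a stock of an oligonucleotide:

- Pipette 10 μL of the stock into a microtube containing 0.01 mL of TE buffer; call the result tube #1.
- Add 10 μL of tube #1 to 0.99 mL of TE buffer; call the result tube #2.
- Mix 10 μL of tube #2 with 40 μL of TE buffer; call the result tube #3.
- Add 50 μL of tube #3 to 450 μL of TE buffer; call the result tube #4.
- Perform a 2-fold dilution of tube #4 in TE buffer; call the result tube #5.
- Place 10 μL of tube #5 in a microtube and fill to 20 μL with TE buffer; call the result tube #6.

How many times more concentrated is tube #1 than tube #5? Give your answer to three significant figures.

Step 1: 10 μL + 0.01 mL = 20 μL total → factor 20/10 = 2
Step 2: 10 μL + 0.99 mL = 1000 μL total → factor 1000/10 = 100
Step 3: 10 μL + 40 μL = 50 μL total → factor 50/10 = 5
Step 4: 50 μL + 450 μL = 500 μL total → factor 500/50 = 10
Step 5: 2-fold → factor 2
Dilution factor to tube #1 = 2; to tube #5 = 20000
[tube #1]/[tube #5] = (factor to tube #5)/(factor to tube #1) = 20000/2 = 1.00 × 10^4

1.00 × 10^4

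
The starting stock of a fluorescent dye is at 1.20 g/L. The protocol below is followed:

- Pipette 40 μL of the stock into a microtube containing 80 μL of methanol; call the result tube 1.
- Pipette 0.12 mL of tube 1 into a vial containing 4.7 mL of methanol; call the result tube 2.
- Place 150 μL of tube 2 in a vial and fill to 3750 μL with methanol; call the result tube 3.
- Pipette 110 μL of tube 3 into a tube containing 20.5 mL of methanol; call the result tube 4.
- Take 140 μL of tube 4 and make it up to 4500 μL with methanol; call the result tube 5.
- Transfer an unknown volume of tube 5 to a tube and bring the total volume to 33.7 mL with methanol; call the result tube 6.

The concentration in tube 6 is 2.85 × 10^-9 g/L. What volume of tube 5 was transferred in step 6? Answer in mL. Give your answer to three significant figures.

Step 1: 40 μL + 80 μL = 120 μL total → factor 120/40 = 3
Step 2: 0.12 mL + 4.7 mL = 4.82 mL total → factor 4.82/0.12 = 40.167
Step 3: 150 μL brought to 3750 μL → factor 3750/150 = 25
Step 4: 110 μL + 20.5 mL = 20610 μL total → factor 20610/110 = 187.36
Step 5: 140 μL brought to 4500 μL → factor 4500/140 = 32.143
Step 6: v brought to 33.7 mL → factor = 33.7 mL/v
Product of known-step factors = 1.8142 × 10^7
Overall factor = 1.20 g/L / (2.85 × 10^-9 g/L) = 4.2105 × 10^8
Step-6 factor = 4.2105 × 10^8 / 1.8142 × 10^7 = 23.208
v = 33.7 mL / 23.208 = 1.45 mL

1.45 mL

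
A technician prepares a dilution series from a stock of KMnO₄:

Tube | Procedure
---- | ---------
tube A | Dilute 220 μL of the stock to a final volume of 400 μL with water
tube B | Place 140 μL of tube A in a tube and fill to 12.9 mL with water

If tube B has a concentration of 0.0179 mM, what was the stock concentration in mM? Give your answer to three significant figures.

3.00 mM

Step 1: 220 μL brought to 400 μL → factor 400/220 = 1.8182
Step 2: 140 μL brought to 12.9 mL → factor 12900/140 = 92.143
Overall dilution factor = 1.8182 × 92.143 = 167.53
Stock = 0.0179 mM × 167.53 = 3.00 mM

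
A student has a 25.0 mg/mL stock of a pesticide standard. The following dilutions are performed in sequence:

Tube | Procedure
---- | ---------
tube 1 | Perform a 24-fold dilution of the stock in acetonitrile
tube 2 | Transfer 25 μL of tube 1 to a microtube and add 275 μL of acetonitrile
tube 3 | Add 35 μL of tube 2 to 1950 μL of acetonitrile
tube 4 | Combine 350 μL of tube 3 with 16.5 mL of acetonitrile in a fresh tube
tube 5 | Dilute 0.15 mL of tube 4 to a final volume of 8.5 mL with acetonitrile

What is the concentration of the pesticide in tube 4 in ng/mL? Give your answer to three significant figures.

31.8 ng/mL

Step 1: 24-fold → factor 24
Step 2: 25 μL + 275 μL = 300 μL total → factor 300/25 = 12
Step 3: 35 μL + 1950 μL = 1985 μL total → factor 1985/35 = 56.714
Step 4: 350 μL + 16.5 mL = 16850 μL total → factor 16850/350 = 48.143
Dilution factor through tube 4 = 24 × 12 × 56.714 × 48.143 = 7.8635 × 10^5
[tube 4] = 25.0 mg/mL / 7.8635 × 10^5 = 3.179 × 10^-5 mg/mL = 31.8 ng/mL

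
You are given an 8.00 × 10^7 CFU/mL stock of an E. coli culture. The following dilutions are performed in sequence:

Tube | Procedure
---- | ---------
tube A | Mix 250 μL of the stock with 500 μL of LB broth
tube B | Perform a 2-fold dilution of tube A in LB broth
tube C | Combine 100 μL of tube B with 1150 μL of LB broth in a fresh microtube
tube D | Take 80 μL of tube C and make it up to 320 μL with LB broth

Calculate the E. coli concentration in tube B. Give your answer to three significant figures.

Step 1: 250 μL + 500 μL = 750 μL total → factor 750/250 = 3
Step 2: 2-fold → factor 2
Dilution factor through tube B = 3 × 2 = 6
[tube B] = 8.00 × 10^7 CFU/mL / 6 = 1.33 × 10^7 CFU/mL

1.33 × 10^7 CFU/mL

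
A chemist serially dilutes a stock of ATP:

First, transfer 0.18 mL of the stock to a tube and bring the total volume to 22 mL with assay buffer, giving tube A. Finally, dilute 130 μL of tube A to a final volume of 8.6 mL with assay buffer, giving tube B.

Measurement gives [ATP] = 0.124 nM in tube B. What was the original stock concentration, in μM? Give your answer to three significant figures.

Step 1: 0.18 mL brought to 22 mL → factor 22/0.18 = 122.22
Step 2: 130 μL brought to 8.6 mL → factor 8600/130 = 66.154
Overall dilution factor = 122.22 × 66.154 = 8085.5
Stock = 0.124 nM × 8085.5 = 1003 nM = 1.00 μM

1.00 μM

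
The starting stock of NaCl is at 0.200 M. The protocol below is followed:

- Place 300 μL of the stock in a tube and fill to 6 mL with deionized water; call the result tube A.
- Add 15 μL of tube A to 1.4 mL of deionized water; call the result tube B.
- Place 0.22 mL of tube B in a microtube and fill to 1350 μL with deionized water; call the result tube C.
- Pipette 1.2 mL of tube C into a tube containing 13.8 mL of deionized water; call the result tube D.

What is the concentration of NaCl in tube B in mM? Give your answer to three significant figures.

Step 1: 300 μL brought to 6 mL → factor 6000/300 = 20
Step 2: 15 μL + 1.4 mL = 1415 μL total → factor 1415/15 = 94.333
Dilution factor through tube B = 20 × 94.333 = 1886.7
[tube B] = 0.200 M / 1886.7 = 0.0001060 M = 0.106 mM

0.106 mM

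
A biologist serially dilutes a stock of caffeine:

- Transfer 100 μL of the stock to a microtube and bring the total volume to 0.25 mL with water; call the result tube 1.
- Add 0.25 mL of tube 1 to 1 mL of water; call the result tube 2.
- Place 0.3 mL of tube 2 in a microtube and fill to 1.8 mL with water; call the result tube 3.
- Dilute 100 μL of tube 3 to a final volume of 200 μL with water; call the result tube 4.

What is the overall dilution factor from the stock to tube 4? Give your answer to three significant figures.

Step 1: 100 μL brought to 0.25 mL → factor 250/100 = 2.5
Step 2: 0.25 mL + 1 mL = 1.25 mL total → factor 1.25/0.25 = 5
Step 3: 0.3 mL brought to 1.8 mL → factor 1.8/0.3 = 6
Step 4: 100 μL brought to 200 μL → factor 200/100 = 2
Overall dilution factor = 2.5 × 5 × 6 × 2 = 150

150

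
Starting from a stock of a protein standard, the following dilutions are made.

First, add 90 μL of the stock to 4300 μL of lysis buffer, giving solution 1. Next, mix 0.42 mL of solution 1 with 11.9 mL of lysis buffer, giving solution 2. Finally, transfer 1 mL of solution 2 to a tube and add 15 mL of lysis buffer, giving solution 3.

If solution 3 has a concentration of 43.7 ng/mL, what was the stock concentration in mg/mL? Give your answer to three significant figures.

1.00 mg/mL

Step 1: 90 μL + 4300 μL = 4390 μL total → factor 4390/90 = 48.778
Step 2: 0.42 mL + 11.9 mL = 12.32 mL total → factor 12.32/0.42 = 29.333
Step 3: 1 mL + 15 mL = 16 mL total → factor 16/1 = 16
Overall dilution factor = 48.778 × 29.333 × 16 = 22893
Stock = 43.7 ng/mL × 22893 = 1.000 × 10^6 ng/mL = 1.00 mg/mL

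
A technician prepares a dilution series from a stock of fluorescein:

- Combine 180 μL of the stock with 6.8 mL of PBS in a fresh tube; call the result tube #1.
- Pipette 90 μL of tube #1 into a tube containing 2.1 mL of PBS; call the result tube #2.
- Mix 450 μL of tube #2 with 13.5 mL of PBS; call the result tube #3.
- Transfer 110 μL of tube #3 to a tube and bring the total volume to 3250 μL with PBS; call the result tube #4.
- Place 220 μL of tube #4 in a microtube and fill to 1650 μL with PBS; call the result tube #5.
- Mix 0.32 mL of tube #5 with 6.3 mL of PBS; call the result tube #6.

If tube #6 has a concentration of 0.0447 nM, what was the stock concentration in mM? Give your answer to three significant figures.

Step 1: 180 μL + 6.8 mL = 6980 μL total → factor 6980/180 = 38.778
Step 2: 90 μL + 2.1 mL = 2190 μL total → factor 2190/90 = 24.333
Step 3: 450 μL + 13.5 mL = 13950 μL total → factor 13950/450 = 31
Step 4: 110 μL brought to 3250 μL → factor 3250/110 = 29.545
Step 5: 220 μL brought to 1650 μL → factor 1650/220 = 7.5
Step 6: 0.32 mL + 6.3 mL = 6.62 mL total → factor 6.62/0.32 = 20.688
Overall dilution factor = 38.778 × 24.333 × 31 × 29.545 × 7.5 × 20.688 = 1.3409 × 10^8
Stock = 0.0447 nM × 1.3409 × 10^8 = 5.994 × 10^6 nM = 5.99 mM

5.99 mM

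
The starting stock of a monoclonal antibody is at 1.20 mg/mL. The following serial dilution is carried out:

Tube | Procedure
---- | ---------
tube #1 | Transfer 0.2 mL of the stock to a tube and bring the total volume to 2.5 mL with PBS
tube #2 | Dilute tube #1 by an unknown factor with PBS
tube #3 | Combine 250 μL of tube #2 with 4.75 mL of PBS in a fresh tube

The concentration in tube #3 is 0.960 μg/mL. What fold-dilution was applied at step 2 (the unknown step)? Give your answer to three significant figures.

5.00-fold

Step 1: 0.2 mL brought to 2.5 mL → factor 2.5/0.2 = 12.5
Step 2: unknown factor x
Step 3: 250 μL + 4.75 mL = 5000 μL total → factor 5000/250 = 20
Product of known-step factors = 250
Overall factor = 1.20 mg/mL / (0.960 μg/mL) = 1250
x = 1250 / 250 = 5.00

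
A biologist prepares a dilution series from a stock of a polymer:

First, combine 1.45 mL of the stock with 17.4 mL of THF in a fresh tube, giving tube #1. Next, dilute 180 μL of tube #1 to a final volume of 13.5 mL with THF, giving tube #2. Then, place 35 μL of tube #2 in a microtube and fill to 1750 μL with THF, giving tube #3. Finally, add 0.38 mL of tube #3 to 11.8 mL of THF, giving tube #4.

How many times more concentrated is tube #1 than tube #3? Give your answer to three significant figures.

Step 1: 1.45 mL + 17.4 mL = 18.85 mL total → factor 18.85/1.45 = 13
Step 2: 180 μL brought to 13.5 mL → factor 13500/180 = 75
Step 3: 35 μL brought to 1750 μL → factor 1750/35 = 50
Dilution factor to tube #1 = 13; to tube #3 = 48750
[tube #1]/[tube #3] = (factor to tube #3)/(factor to tube #1) = 48750/13 = 3.75 × 10^3

3.75 × 10^3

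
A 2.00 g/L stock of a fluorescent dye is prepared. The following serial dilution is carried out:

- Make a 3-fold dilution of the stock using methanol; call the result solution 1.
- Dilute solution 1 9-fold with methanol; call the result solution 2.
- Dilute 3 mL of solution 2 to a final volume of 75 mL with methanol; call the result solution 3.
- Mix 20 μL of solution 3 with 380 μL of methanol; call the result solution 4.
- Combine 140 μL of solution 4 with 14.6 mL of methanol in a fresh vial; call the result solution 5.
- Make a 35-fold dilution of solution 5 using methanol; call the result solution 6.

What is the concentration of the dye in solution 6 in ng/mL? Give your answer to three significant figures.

Step 1: 3-fold → factor 3
Step 2: 9-fold → factor 9
Step 3: 3 mL brought to 75 mL → factor 75/3 = 25
Step 4: 20 μL + 380 μL = 400 μL total → factor 400/20 = 20
Step 5: 140 μL + 14.6 mL = 14740 μL total → factor 14740/140 = 105.29
Step 6: 35-fold → factor 35
Overall dilution factor = 3 × 9 × 25 × 20 × 105.29 × 35 = 4.9748 × 10^7
Final = 2.00 g/L / 4.9748 × 10^7 = 4.020 × 10^-8 g/L = 0.0402 ng/mL

0.0402 ng/mL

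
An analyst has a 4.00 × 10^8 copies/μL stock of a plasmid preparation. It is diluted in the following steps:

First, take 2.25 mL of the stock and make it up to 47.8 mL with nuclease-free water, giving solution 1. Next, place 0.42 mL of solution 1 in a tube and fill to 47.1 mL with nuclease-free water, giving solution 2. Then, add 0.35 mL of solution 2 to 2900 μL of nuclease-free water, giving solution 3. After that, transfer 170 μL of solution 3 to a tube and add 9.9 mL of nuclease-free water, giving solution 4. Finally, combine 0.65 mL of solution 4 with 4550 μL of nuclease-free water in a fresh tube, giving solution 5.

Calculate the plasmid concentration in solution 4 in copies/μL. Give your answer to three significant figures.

Step 1: 2.25 mL brought to 47.8 mL → factor 47.8/2.25 = 21.244
Step 2: 0.42 mL brought to 47.1 mL → factor 47.1/0.42 = 112.14
Step 3: 0.35 mL + 2900 μL = 3.25 mL total → factor 3.25/0.35 = 9.2857
Step 4: 170 μL + 9.9 mL = 10070 μL total → factor 10070/170 = 59.235
Dilution factor through solution 4 = 21.244 × 112.14 × 9.2857 × 59.235 = 1.3104 × 10^6
[solution 4] = 4.00 × 10^8 copies/μL / 1.3104 × 10^6 = 305 copies/μL

305 copies/μL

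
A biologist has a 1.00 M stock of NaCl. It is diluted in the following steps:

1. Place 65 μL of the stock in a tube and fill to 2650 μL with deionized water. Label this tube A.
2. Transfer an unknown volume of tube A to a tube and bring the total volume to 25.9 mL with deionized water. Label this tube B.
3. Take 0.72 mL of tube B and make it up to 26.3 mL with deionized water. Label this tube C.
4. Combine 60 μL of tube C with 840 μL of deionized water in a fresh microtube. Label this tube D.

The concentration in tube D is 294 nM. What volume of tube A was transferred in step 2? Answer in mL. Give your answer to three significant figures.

Step 1: 65 μL brought to 2650 μL → factor 2650/65 = 40.769
Step 2: v brought to 25.9 mL → factor = 25.9 mL/v
Step 3: 0.72 mL brought to 26.3 mL → factor 26.3/0.72 = 36.528
Step 4: 60 μL + 840 μL = 900 μL total → factor 900/60 = 15
Product of known-step factors = 22338
Overall factor = 1.00 M / (294 nM) = 3.4014 × 10^6
Step-2 factor = 3.4014 × 10^6 / 22338 = 152.27
v = 25.9 mL / 152.27 = 0.170 mL

0.170 mL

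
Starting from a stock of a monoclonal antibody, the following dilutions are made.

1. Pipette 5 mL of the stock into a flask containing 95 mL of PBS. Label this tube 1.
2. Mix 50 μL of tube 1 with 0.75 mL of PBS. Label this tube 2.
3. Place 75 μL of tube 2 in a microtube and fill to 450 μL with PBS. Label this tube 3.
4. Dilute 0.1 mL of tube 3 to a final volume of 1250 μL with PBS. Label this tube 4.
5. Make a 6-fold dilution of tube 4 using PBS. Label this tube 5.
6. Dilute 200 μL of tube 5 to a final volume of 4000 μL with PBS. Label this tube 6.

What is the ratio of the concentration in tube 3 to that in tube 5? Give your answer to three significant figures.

75.0

Step 1: 5 mL + 95 mL = 100 mL total → factor 100/5 = 20
Step 2: 50 μL + 0.75 mL = 800 μL total → factor 800/50 = 16
Step 3: 75 μL brought to 450 μL → factor 450/75 = 6
Step 4: 0.1 mL brought to 1250 μL → factor 1.25/0.1 = 12.5
Step 5: 6-fold → factor 6
Dilution factor to tube 3 = 1920; to tube 5 = 1.44 × 10^5
[tube 3]/[tube 5] = (factor to tube 5)/(factor to tube 3) = 1.44 × 10^5/1920 = 75.0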